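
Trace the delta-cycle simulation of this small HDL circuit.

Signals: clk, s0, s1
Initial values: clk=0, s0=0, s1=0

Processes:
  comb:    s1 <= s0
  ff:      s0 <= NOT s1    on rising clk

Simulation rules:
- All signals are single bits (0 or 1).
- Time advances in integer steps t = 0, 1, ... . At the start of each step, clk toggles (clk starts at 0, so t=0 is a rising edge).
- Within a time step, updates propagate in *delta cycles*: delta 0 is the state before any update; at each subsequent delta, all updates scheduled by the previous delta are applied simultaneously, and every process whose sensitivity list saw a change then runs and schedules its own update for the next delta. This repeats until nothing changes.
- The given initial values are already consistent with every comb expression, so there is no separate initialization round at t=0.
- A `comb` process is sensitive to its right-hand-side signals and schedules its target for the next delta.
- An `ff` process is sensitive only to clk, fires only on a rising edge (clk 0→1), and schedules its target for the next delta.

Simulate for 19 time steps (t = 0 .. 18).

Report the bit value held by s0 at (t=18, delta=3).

[bits: s1,s0,clk]
t=0: Δ0=000 Δ1=001 Δ2=011 Δ3=111 | 3Δ
t=1: Δ0=111 Δ1=110 | 1Δ
t=2: Δ0=110 Δ1=111 Δ2=101 Δ3=001 | 3Δ
t=3: Δ0=001 Δ1=000 | 1Δ
t=4: Δ0=000 Δ1=001 Δ2=011 Δ3=111 | 3Δ
t=5: Δ0=111 Δ1=110 | 1Δ
t=6: Δ0=110 Δ1=111 Δ2=101 Δ3=001 | 3Δ
t=7: Δ0=001 Δ1=000 | 1Δ
t=8: Δ0=000 Δ1=001 Δ2=011 Δ3=111 | 3Δ
t=9: Δ0=111 Δ1=110 | 1Δ
t=10: Δ0=110 Δ1=111 Δ2=101 Δ3=001 | 3Δ
t=11: Δ0=001 Δ1=000 | 1Δ
t=12: Δ0=000 Δ1=001 Δ2=011 Δ3=111 | 3Δ
t=13: Δ0=111 Δ1=110 | 1Δ
t=14: Δ0=110 Δ1=111 Δ2=101 Δ3=001 | 3Δ
t=15: Δ0=001 Δ1=000 | 1Δ
t=16: Δ0=000 Δ1=001 Δ2=011 Δ3=111 | 3Δ
t=17: Δ0=111 Δ1=110 | 1Δ
t=18: Δ0=110 Δ1=111 Δ2=101 Δ3=001 | 3Δ

0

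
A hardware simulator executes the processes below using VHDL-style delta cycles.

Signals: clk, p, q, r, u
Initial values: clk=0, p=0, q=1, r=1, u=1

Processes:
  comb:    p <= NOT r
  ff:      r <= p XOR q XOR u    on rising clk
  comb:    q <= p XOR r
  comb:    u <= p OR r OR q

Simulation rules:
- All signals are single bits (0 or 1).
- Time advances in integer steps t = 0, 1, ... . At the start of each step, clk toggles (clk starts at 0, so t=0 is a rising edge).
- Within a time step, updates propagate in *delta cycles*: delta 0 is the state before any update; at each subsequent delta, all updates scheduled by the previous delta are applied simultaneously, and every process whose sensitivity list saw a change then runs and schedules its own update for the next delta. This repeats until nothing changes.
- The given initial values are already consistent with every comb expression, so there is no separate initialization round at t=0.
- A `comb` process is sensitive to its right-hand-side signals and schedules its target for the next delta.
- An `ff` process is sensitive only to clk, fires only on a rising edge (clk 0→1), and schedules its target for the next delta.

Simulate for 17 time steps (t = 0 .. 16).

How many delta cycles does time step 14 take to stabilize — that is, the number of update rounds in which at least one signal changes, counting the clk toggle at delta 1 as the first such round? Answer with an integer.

t0.Δ0 u=1 q=1 r=1 p=0 clk=0
t0.Δ1 u=1 q=1 r=1 p=0 clk=1
t0.Δ2 u=1 q=1 r=0 p=0 clk=1
t0.Δ3 u=1 q=0 r=0 p=1 clk=1
t0.Δ4 u=1 q=1 r=0 p=1 clk=1
t1.Δ0 u=1 q=1 r=0 p=1 clk=1
t1.Δ1 u=1 q=1 r=0 p=1 clk=0
t2.Δ0 u=1 q=1 r=0 p=1 clk=0
t2.Δ1 u=1 q=1 r=0 p=1 clk=1
t2.Δ2 u=1 q=1 r=1 p=1 clk=1
t2.Δ3 u=1 q=0 r=1 p=0 clk=1
t2.Δ4 u=1 q=1 r=1 p=0 clk=1
t3.Δ0 u=1 q=1 r=1 p=0 clk=1
t3.Δ1 u=1 q=1 r=1 p=0 clk=0
t4.Δ0 u=1 q=1 r=1 p=0 clk=0
t4.Δ1 u=1 q=1 r=1 p=0 clk=1
t4.Δ2 u=1 q=1 r=0 p=0 clk=1
t4.Δ3 u=1 q=0 r=0 p=1 clk=1
t4.Δ4 u=1 q=1 r=0 p=1 clk=1
t5.Δ0 u=1 q=1 r=0 p=1 clk=1
t5.Δ1 u=1 q=1 r=0 p=1 clk=0
t6.Δ0 u=1 q=1 r=0 p=1 clk=0
t6.Δ1 u=1 q=1 r=0 p=1 clk=1
t6.Δ2 u=1 q=1 r=1 p=1 clk=1
t6.Δ3 u=1 q=0 r=1 p=0 clk=1
t6.Δ4 u=1 q=1 r=1 p=0 clk=1
t7.Δ0 u=1 q=1 r=1 p=0 clk=1
t7.Δ1 u=1 q=1 r=1 p=0 clk=0
t8.Δ0 u=1 q=1 r=1 p=0 clk=0
t8.Δ1 u=1 q=1 r=1 p=0 clk=1
t8.Δ2 u=1 q=1 r=0 p=0 clk=1
t8.Δ3 u=1 q=0 r=0 p=1 clk=1
t8.Δ4 u=1 q=1 r=0 p=1 clk=1
t9.Δ0 u=1 q=1 r=0 p=1 clk=1
t9.Δ1 u=1 q=1 r=0 p=1 clk=0
t10.Δ0 u=1 q=1 r=0 p=1 clk=0
t10.Δ1 u=1 q=1 r=0 p=1 clk=1
t10.Δ2 u=1 q=1 r=1 p=1 clk=1
t10.Δ3 u=1 q=0 r=1 p=0 clk=1
t10.Δ4 u=1 q=1 r=1 p=0 clk=1
t11.Δ0 u=1 q=1 r=1 p=0 clk=1
t11.Δ1 u=1 q=1 r=1 p=0 clk=0
t12.Δ0 u=1 q=1 r=1 p=0 clk=0
t12.Δ1 u=1 q=1 r=1 p=0 clk=1
t12.Δ2 u=1 q=1 r=0 p=0 clk=1
t12.Δ3 u=1 q=0 r=0 p=1 clk=1
t12.Δ4 u=1 q=1 r=0 p=1 clk=1
t13.Δ0 u=1 q=1 r=0 p=1 clk=1
t13.Δ1 u=1 q=1 r=0 p=1 clk=0
t14.Δ0 u=1 q=1 r=0 p=1 clk=0
t14.Δ1 u=1 q=1 r=0 p=1 clk=1
t14.Δ2 u=1 q=1 r=1 p=1 clk=1
t14.Δ3 u=1 q=0 r=1 p=0 clk=1
t14.Δ4 u=1 q=1 r=1 p=0 clk=1
t15.Δ0 u=1 q=1 r=1 p=0 clk=1
t15.Δ1 u=1 q=1 r=1 p=0 clk=0
t16.Δ0 u=1 q=1 r=1 p=0 clk=0
t16.Δ1 u=1 q=1 r=1 p=0 clk=1
t16.Δ2 u=1 q=1 r=0 p=0 clk=1
t16.Δ3 u=1 q=0 r=0 p=1 clk=1
t16.Δ4 u=1 q=1 r=0 p=1 clk=1

4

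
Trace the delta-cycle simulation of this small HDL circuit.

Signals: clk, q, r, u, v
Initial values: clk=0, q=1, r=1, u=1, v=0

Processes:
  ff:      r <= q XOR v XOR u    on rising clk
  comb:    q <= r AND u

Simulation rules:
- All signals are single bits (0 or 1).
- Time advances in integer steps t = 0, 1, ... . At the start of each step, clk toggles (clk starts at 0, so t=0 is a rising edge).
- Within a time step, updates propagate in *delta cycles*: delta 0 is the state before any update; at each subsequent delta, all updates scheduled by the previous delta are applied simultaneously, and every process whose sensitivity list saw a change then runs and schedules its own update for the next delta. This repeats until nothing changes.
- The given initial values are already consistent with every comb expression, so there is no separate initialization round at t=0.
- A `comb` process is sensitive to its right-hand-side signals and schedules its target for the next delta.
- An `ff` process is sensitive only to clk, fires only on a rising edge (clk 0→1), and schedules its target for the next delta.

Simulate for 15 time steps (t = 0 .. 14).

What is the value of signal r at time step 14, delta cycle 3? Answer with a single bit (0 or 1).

1

[bits: q,r,u,v,clk]
t=0: Δ0=11100 Δ1=11101 Δ2=10101 Δ3=00101 | 3Δ
t=1: Δ0=00101 Δ1=00100 | 1Δ
t=2: Δ0=00100 Δ1=00101 Δ2=01101 Δ3=11101 | 3Δ
t=3: Δ0=11101 Δ1=11100 | 1Δ
t=4: Δ0=11100 Δ1=11101 Δ2=10101 Δ3=00101 | 3Δ
t=5: Δ0=00101 Δ1=00100 | 1Δ
t=6: Δ0=00100 Δ1=00101 Δ2=01101 Δ3=11101 | 3Δ
t=7: Δ0=11101 Δ1=11100 | 1Δ
t=8: Δ0=11100 Δ1=11101 Δ2=10101 Δ3=00101 | 3Δ
t=9: Δ0=00101 Δ1=00100 | 1Δ
t=10: Δ0=00100 Δ1=00101 Δ2=01101 Δ3=11101 | 3Δ
t=11: Δ0=11101 Δ1=11100 | 1Δ
t=12: Δ0=11100 Δ1=11101 Δ2=10101 Δ3=00101 | 3Δ
t=13: Δ0=00101 Δ1=00100 | 1Δ
t=14: Δ0=00100 Δ1=00101 Δ2=01101 Δ3=11101 | 3Δ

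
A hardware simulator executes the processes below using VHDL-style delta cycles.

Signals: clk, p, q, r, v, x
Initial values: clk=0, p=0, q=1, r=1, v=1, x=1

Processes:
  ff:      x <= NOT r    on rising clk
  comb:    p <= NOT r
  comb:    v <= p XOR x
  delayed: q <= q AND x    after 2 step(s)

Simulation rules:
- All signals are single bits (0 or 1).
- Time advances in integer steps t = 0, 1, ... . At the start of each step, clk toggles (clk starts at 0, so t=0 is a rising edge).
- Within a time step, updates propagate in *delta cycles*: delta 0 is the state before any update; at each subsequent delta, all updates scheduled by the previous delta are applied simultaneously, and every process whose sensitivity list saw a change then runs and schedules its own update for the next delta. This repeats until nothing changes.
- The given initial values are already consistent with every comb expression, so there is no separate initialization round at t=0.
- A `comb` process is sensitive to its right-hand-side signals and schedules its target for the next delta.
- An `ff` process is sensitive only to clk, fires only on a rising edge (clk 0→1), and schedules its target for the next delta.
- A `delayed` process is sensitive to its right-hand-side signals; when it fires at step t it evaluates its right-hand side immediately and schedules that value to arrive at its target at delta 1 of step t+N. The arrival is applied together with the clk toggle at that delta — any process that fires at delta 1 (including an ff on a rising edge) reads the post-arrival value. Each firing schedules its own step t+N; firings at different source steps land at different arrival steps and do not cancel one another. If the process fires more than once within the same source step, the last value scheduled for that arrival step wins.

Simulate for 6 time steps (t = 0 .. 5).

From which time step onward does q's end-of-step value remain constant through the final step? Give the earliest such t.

2

t=0 Δ0: q=1 clk=0 x=1 r=1 p=0 v=1
  Δ1: clk:0→1
  Δ2: x:1→0
  Δ3: v:1→0
  (3Δ to stable)
t=1 Δ0: q=1 clk=1 x=0 r=1 p=0 v=0
  Δ1: clk:1→0
  (1Δ to stable)
t=2 Δ0: q=1 clk=0 x=0 r=1 p=0 v=0
  Δ1: q:1→0, clk:0→1
  (1Δ to stable)
t=3 Δ0: q=0 clk=1 x=0 r=1 p=0 v=0
  Δ1: clk:1→0
  (1Δ to stable)
t=4 Δ0: q=0 clk=0 x=0 r=1 p=0 v=0
  Δ1: clk:0→1
  (1Δ to stable)
t=5 Δ0: q=0 clk=1 x=0 r=1 p=0 v=0
  Δ1: clk:1→0
  (1Δ to stable)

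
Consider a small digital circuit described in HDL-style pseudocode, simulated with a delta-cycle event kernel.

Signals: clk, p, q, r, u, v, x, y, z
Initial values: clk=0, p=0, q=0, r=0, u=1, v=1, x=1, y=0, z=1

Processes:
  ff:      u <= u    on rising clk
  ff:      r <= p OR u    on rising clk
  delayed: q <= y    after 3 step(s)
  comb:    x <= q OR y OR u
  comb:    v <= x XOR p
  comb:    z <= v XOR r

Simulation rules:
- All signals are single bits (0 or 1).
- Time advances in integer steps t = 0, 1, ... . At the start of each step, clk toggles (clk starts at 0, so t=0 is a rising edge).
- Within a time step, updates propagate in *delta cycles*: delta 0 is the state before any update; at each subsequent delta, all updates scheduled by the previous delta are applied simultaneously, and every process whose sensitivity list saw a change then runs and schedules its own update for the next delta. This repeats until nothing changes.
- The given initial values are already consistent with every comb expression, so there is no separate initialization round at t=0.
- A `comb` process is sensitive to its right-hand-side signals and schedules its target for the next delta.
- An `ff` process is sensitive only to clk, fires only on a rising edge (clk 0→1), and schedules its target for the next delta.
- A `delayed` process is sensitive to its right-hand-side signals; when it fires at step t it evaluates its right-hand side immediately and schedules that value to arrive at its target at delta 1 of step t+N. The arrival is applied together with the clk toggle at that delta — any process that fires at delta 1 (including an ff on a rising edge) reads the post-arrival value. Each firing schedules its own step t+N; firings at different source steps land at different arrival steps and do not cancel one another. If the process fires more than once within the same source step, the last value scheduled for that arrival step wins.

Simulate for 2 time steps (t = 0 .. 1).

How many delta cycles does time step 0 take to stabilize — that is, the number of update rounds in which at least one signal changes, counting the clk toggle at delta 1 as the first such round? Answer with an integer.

3

t0.Δ0 p=0 r=0 clk=0 v=1 y=0 q=0 u=1 x=1 z=1
t0.Δ1 p=0 r=0 clk=1 v=1 y=0 q=0 u=1 x=1 z=1
t0.Δ2 p=0 r=1 clk=1 v=1 y=0 q=0 u=1 x=1 z=1
t0.Δ3 p=0 r=1 clk=1 v=1 y=0 q=0 u=1 x=1 z=0
t1.Δ0 p=0 r=1 clk=1 v=1 y=0 q=0 u=1 x=1 z=0
t1.Δ1 p=0 r=1 clk=0 v=1 y=0 q=0 u=1 x=1 z=0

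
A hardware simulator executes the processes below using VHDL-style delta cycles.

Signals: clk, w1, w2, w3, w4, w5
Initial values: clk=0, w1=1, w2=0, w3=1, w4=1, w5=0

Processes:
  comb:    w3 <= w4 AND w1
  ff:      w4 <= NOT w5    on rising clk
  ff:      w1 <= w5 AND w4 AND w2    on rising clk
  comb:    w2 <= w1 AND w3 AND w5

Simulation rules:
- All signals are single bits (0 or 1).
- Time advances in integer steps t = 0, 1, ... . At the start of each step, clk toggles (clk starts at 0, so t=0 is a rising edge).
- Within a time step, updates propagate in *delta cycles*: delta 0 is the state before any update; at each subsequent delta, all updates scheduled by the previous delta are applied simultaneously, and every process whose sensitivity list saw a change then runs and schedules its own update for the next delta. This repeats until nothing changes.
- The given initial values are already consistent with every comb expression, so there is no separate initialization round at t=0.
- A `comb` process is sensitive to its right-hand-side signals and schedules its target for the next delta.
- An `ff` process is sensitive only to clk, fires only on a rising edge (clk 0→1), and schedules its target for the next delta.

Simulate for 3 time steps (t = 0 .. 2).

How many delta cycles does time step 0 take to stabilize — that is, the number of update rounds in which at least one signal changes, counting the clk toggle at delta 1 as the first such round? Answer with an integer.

[bits: clk,w2,w5,w1,w3,w4]
t=0: Δ0=000111 Δ1=100111 Δ2=100011 Δ3=100001 | 3Δ
t=1: Δ0=100001 Δ1=000001 | 1Δ
t=2: Δ0=000001 Δ1=100001 | 1Δ

3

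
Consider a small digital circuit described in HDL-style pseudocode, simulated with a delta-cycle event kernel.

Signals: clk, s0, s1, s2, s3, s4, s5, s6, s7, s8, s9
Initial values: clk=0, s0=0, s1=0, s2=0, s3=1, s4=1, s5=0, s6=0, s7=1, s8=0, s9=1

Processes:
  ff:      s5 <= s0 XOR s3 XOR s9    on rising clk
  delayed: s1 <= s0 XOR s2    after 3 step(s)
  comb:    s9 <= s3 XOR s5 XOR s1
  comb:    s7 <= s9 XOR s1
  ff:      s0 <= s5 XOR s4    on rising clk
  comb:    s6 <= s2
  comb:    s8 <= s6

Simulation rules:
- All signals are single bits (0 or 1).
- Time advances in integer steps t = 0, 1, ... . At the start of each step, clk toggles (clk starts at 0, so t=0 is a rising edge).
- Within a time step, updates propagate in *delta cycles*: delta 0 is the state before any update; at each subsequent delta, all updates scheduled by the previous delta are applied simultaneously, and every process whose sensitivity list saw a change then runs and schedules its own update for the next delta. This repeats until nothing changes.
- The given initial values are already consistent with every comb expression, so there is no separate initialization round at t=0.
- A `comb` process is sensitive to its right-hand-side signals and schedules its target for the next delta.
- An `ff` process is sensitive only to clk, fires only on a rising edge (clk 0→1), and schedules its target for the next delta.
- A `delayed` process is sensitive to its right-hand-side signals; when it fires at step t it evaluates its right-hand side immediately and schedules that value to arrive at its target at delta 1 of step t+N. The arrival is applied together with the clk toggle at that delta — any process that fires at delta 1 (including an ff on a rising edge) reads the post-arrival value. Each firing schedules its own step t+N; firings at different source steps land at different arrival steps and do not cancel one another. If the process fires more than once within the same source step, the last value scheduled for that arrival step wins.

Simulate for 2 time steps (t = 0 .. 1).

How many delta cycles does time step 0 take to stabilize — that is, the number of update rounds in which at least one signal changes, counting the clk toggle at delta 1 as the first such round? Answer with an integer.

t0.Δ0 s5=0 s6=0 s9=1 s4=1 clk=0 s2=0 s1=0 s0=0 s7=1 s8=0 s3=1
t0.Δ1 s5=0 s6=0 s9=1 s4=1 clk=1 s2=0 s1=0 s0=0 s7=1 s8=0 s3=1
t0.Δ2 s5=0 s6=0 s9=1 s4=1 clk=1 s2=0 s1=0 s0=1 s7=1 s8=0 s3=1
t1.Δ0 s5=0 s6=0 s9=1 s4=1 clk=1 s2=0 s1=0 s0=1 s7=1 s8=0 s3=1
t1.Δ1 s5=0 s6=0 s9=1 s4=1 clk=0 s2=0 s1=0 s0=1 s7=1 s8=0 s3=1

2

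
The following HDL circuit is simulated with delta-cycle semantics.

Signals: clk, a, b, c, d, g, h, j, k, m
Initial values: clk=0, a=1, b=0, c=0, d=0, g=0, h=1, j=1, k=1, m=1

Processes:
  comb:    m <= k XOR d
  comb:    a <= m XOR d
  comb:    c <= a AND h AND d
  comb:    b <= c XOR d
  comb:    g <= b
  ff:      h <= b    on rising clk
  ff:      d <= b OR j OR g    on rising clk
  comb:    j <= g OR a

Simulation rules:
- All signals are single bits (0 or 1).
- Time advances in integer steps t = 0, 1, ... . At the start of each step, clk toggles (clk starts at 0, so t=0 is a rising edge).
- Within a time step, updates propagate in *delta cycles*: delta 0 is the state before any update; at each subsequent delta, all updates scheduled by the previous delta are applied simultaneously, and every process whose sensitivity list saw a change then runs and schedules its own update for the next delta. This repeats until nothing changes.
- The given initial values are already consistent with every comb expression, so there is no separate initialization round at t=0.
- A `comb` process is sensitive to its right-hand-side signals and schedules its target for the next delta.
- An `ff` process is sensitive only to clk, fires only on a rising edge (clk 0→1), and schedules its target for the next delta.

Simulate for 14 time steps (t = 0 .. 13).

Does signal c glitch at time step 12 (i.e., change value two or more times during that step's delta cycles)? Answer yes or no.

[bits: h,k,m,d,c,a,j,g,b,clk]
t=0: Δ0=1110011000 Δ1=1110011001 Δ2=0111011001 Δ3=0101001011 Δ4=0101010111 Δ5=0101011111 | 5Δ
t=1: Δ0=0101011111 Δ1=0101011110 | 1Δ
t=2: Δ0=0101011110 Δ1=0101011111 Δ2=1101011111 Δ3=1101111111 Δ4=1101111101 Δ5=1101111001 | 5Δ
t=3: Δ0=1101111001 Δ1=1101111000 | 1Δ
t=4: Δ0=1101111000 Δ1=1101111001 Δ2=0101111001 Δ3=0101011001 Δ4=0101011011 Δ5=0101011111 | 5Δ
t=5: Δ0=0101011111 Δ1=0101011110 | 1Δ
t=6: Δ0=0101011110 Δ1=0101011111 Δ2=1101011111 Δ3=1101111111 Δ4=1101111101 Δ5=1101111001 | 5Δ
t=7: Δ0=1101111001 Δ1=1101111000 | 1Δ
t=8: Δ0=1101111000 Δ1=1101111001 Δ2=0101111001 Δ3=0101011001 Δ4=0101011011 Δ5=0101011111 | 5Δ
t=9: Δ0=0101011111 Δ1=0101011110 | 1Δ
t=10: Δ0=0101011110 Δ1=0101011111 Δ2=1101011111 Δ3=1101111111 Δ4=1101111101 Δ5=1101111001 | 5Δ
t=11: Δ0=1101111001 Δ1=1101111000 | 1Δ
t=12: Δ0=1101111000 Δ1=1101111001 Δ2=0101111001 Δ3=0101011001 Δ4=0101011011 Δ5=0101011111 | 5Δ
t=13: Δ0=0101011111 Δ1=0101011110 | 1Δ

no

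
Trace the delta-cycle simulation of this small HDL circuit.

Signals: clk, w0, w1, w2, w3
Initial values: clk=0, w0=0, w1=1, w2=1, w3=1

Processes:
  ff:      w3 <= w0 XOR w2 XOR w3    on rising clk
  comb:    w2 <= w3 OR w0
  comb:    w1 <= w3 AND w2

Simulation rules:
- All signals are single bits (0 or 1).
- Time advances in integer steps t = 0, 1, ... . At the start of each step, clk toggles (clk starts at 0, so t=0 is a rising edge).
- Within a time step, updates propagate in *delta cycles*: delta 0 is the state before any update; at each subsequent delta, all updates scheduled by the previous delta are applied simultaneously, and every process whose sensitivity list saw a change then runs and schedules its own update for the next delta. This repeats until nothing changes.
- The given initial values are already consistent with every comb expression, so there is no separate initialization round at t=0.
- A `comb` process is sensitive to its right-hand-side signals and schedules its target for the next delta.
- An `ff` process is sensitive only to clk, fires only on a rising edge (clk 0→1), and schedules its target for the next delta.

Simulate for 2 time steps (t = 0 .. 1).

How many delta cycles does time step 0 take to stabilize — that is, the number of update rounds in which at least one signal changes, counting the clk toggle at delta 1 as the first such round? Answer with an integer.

t=0 Δ0: w3=1 w1=1 clk=0 w0=0 w2=1
  Δ1: clk:0→1
  Δ2: w3:1→0
  Δ3: w1:1→0, w2:1→0
  (3Δ to stable)
t=1 Δ0: w3=0 w1=0 clk=1 w0=0 w2=0
  Δ1: clk:1→0
  (1Δ to stable)

3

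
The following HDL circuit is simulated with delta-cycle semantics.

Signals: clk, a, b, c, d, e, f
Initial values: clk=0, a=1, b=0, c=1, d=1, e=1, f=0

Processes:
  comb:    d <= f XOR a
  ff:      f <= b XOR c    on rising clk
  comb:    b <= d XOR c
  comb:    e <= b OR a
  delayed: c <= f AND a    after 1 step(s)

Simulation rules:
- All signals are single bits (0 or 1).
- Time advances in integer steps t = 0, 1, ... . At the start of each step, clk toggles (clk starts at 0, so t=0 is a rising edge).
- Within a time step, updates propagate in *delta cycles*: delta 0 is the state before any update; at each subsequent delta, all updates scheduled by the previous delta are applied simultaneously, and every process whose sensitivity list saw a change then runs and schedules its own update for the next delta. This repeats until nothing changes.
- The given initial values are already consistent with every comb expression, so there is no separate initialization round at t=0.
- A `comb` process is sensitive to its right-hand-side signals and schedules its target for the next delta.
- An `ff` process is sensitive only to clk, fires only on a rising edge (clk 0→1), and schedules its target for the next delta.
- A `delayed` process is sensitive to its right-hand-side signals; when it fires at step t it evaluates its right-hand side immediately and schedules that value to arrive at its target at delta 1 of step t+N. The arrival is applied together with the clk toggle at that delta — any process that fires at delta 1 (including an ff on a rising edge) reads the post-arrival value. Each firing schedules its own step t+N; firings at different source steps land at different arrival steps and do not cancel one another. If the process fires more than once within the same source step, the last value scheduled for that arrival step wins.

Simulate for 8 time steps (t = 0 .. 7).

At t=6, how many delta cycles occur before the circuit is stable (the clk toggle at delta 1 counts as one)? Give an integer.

[bits: e,c,clk,a,d,b,f]
t=0: Δ0=1101100 Δ1=1111100 Δ2=1111101 Δ3=1111001 Δ4=1111011 | 4Δ
t=1: Δ0=1111011 Δ1=1101011 | 1Δ
t=2: Δ0=1101011 Δ1=1111011 Δ2=1111010 Δ3=1111110 Δ4=1111100 | 4Δ
t=3: Δ0=1111100 Δ1=1001100 Δ2=1001110 | 2Δ
t=4: Δ0=1001110 Δ1=1011110 Δ2=1011111 Δ3=1011011 Δ4=1011001 | 4Δ
t=5: Δ0=1011001 Δ1=1101001 Δ2=1101011 | 2Δ
t=6: Δ0=1101011 Δ1=1111011 Δ2=1111010 Δ3=1111110 Δ4=1111100 | 4Δ
t=7: Δ0=1111100 Δ1=1001100 Δ2=1001110 | 2Δ

4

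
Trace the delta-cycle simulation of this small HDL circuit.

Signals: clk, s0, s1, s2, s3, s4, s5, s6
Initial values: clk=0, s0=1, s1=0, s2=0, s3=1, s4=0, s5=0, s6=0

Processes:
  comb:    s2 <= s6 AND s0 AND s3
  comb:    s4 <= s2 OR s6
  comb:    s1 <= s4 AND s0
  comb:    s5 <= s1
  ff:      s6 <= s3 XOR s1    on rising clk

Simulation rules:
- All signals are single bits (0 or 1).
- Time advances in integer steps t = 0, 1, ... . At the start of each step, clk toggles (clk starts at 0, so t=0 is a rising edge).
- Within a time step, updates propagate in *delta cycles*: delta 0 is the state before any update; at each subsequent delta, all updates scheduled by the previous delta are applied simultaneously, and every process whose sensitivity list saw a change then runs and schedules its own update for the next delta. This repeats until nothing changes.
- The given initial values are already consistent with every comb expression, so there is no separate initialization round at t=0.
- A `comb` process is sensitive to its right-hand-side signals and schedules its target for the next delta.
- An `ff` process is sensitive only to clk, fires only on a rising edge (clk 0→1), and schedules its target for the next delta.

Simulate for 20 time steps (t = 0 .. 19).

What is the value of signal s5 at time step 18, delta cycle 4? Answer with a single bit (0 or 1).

1

t=0 Δ0: s6=0 s3=1 s4=0 clk=0 s0=1 s5=0 s1=0 s2=0
  Δ1: clk:0→1
  Δ2: s6:0→1
  Δ3: s4:0→1, s2:0→1
  Δ4: s1:0→1
  Δ5: s5:0→1
  (5Δ to stable)
t=1 Δ0: s6=1 s3=1 s4=1 clk=1 s0=1 s5=1 s1=1 s2=1
  Δ1: clk:1→0
  (1Δ to stable)
t=2 Δ0: s6=1 s3=1 s4=1 clk=0 s0=1 s5=1 s1=1 s2=1
  Δ1: clk:0→1
  Δ2: s6:1→0
  Δ3: s2:1→0
  Δ4: s4:1→0
  Δ5: s1:1→0
  Δ6: s5:1→0
  (6Δ to stable)
t=3 Δ0: s6=0 s3=1 s4=0 clk=1 s0=1 s5=0 s1=0 s2=0
  Δ1: clk:1→0
  (1Δ to stable)
t=4 Δ0: s6=0 s3=1 s4=0 clk=0 s0=1 s5=0 s1=0 s2=0
  Δ1: clk:0→1
  Δ2: s6:0→1
  Δ3: s4:0→1, s2:0→1
  Δ4: s1:0→1
  Δ5: s5:0→1
  (5Δ to stable)
t=5 Δ0: s6=1 s3=1 s4=1 clk=1 s0=1 s5=1 s1=1 s2=1
  Δ1: clk:1→0
  (1Δ to stable)
t=6 Δ0: s6=1 s3=1 s4=1 clk=0 s0=1 s5=1 s1=1 s2=1
  Δ1: clk:0→1
  Δ2: s6:1→0
  Δ3: s2:1→0
  Δ4: s4:1→0
  Δ5: s1:1→0
  Δ6: s5:1→0
  (6Δ to stable)
t=7 Δ0: s6=0 s3=1 s4=0 clk=1 s0=1 s5=0 s1=0 s2=0
  Δ1: clk:1→0
  (1Δ to stable)
t=8 Δ0: s6=0 s3=1 s4=0 clk=0 s0=1 s5=0 s1=0 s2=0
  Δ1: clk:0→1
  Δ2: s6:0→1
  Δ3: s4:0→1, s2:0→1
  Δ4: s1:0→1
  Δ5: s5:0→1
  (5Δ to stable)
t=9 Δ0: s6=1 s3=1 s4=1 clk=1 s0=1 s5=1 s1=1 s2=1
  Δ1: clk:1→0
  (1Δ to stable)
t=10 Δ0: s6=1 s3=1 s4=1 clk=0 s0=1 s5=1 s1=1 s2=1
  Δ1: clk:0→1
  Δ2: s6:1→0
  Δ3: s2:1→0
  Δ4: s4:1→0
  Δ5: s1:1→0
  Δ6: s5:1→0
  (6Δ to stable)
t=11 Δ0: s6=0 s3=1 s4=0 clk=1 s0=1 s5=0 s1=0 s2=0
  Δ1: clk:1→0
  (1Δ to stable)
t=12 Δ0: s6=0 s3=1 s4=0 clk=0 s0=1 s5=0 s1=0 s2=0
  Δ1: clk:0→1
  Δ2: s6:0→1
  Δ3: s4:0→1, s2:0→1
  Δ4: s1:0→1
  Δ5: s5:0→1
  (5Δ to stable)
t=13 Δ0: s6=1 s3=1 s4=1 clk=1 s0=1 s5=1 s1=1 s2=1
  Δ1: clk:1→0
  (1Δ to stable)
t=14 Δ0: s6=1 s3=1 s4=1 clk=0 s0=1 s5=1 s1=1 s2=1
  Δ1: clk:0→1
  Δ2: s6:1→0
  Δ3: s2:1→0
  Δ4: s4:1→0
  Δ5: s1:1→0
  Δ6: s5:1→0
  (6Δ to stable)
t=15 Δ0: s6=0 s3=1 s4=0 clk=1 s0=1 s5=0 s1=0 s2=0
  Δ1: clk:1→0
  (1Δ to stable)
t=16 Δ0: s6=0 s3=1 s4=0 clk=0 s0=1 s5=0 s1=0 s2=0
  Δ1: clk:0→1
  Δ2: s6:0→1
  Δ3: s4:0→1, s2:0→1
  Δ4: s1:0→1
  Δ5: s5:0→1
  (5Δ to stable)
t=17 Δ0: s6=1 s3=1 s4=1 clk=1 s0=1 s5=1 s1=1 s2=1
  Δ1: clk:1→0
  (1Δ to stable)
t=18 Δ0: s6=1 s3=1 s4=1 clk=0 s0=1 s5=1 s1=1 s2=1
  Δ1: clk:0→1
  Δ2: s6:1→0
  Δ3: s2:1→0
  Δ4: s4:1→0
  Δ5: s1:1→0
  Δ6: s5:1→0
  (6Δ to stable)
t=19 Δ0: s6=0 s3=1 s4=0 clk=1 s0=1 s5=0 s1=0 s2=0
  Δ1: clk:1→0
  (1Δ to stable)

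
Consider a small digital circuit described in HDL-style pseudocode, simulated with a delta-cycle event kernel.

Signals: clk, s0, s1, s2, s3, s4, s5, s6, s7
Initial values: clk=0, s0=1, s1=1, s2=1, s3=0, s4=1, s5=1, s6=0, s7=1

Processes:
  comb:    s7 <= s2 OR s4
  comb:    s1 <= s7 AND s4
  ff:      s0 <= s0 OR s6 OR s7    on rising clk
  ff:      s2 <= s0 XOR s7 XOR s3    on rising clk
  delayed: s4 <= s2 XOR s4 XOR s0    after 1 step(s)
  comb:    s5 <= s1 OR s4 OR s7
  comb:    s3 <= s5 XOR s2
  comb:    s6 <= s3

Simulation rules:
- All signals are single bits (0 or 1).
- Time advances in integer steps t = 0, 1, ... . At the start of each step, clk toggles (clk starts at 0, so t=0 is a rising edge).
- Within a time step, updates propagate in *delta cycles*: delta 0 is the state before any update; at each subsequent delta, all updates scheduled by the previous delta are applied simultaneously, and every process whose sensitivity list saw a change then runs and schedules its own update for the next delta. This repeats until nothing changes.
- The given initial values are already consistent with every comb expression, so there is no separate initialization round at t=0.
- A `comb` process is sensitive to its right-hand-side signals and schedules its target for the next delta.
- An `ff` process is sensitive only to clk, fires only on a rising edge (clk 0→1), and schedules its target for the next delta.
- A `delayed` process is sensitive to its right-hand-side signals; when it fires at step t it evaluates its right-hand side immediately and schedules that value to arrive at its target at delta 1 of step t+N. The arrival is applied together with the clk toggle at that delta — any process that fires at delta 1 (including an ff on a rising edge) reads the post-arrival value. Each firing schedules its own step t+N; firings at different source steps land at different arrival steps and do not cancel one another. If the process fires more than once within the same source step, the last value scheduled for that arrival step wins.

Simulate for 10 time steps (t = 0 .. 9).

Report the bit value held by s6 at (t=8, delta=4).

t=0 Δ0: s6=0 s7=1 s5=1 clk=0 s0=1 s4=1 s1=1 s2=1 s3=0
  Δ1: clk:0→1
  Δ2: s2:1→0
  Δ3: s3:0→1
  Δ4: s6:0→1
  (4Δ to stable)
t=1 Δ0: s6=1 s7=1 s5=1 clk=1 s0=1 s4=1 s1=1 s2=0 s3=1
  Δ1: clk:1→0, s4:1→0
  Δ2: s7:1→0, s1:1→0
  Δ3: s5:1→0
  Δ4: s3:1→0
  Δ5: s6:1→0
  (5Δ to stable)
t=2 Δ0: s6=0 s7=0 s5=0 clk=0 s0=1 s4=0 s1=0 s2=0 s3=0
  Δ1: clk:0→1, s4:0→1
  Δ2: s7:0→1, s5:0→1, s2:0→1
  Δ3: s1:0→1
  (3Δ to stable)
t=3 Δ0: s6=0 s7=1 s5=1 clk=1 s0=1 s4=1 s1=1 s2=1 s3=0
  Δ1: clk:1→0
  (1Δ to stable)
t=4 Δ0: s6=0 s7=1 s5=1 clk=0 s0=1 s4=1 s1=1 s2=1 s3=0
  Δ1: clk:0→1
  Δ2: s2:1→0
  Δ3: s3:0→1
  Δ4: s6:0→1
  (4Δ to stable)
t=5 Δ0: s6=1 s7=1 s5=1 clk=1 s0=1 s4=1 s1=1 s2=0 s3=1
  Δ1: clk:1→0, s4:1→0
  Δ2: s7:1→0, s1:1→0
  Δ3: s5:1→0
  Δ4: s3:1→0
  Δ5: s6:1→0
  (5Δ to stable)
t=6 Δ0: s6=0 s7=0 s5=0 clk=0 s0=1 s4=0 s1=0 s2=0 s3=0
  Δ1: clk:0→1, s4:0→1
  Δ2: s7:0→1, s5:0→1, s2:0→1
  Δ3: s1:0→1
  (3Δ to stable)
t=7 Δ0: s6=0 s7=1 s5=1 clk=1 s0=1 s4=1 s1=1 s2=1 s3=0
  Δ1: clk:1→0
  (1Δ to stable)
t=8 Δ0: s6=0 s7=1 s5=1 clk=0 s0=1 s4=1 s1=1 s2=1 s3=0
  Δ1: clk:0→1
  Δ2: s2:1→0
  Δ3: s3:0→1
  Δ4: s6:0→1
  (4Δ to stable)
t=9 Δ0: s6=1 s7=1 s5=1 clk=1 s0=1 s4=1 s1=1 s2=0 s3=1
  Δ1: clk:1→0, s4:1→0
  Δ2: s7:1→0, s1:1→0
  Δ3: s5:1→0
  Δ4: s3:1→0
  Δ5: s6:1→0
  (5Δ to stable)

1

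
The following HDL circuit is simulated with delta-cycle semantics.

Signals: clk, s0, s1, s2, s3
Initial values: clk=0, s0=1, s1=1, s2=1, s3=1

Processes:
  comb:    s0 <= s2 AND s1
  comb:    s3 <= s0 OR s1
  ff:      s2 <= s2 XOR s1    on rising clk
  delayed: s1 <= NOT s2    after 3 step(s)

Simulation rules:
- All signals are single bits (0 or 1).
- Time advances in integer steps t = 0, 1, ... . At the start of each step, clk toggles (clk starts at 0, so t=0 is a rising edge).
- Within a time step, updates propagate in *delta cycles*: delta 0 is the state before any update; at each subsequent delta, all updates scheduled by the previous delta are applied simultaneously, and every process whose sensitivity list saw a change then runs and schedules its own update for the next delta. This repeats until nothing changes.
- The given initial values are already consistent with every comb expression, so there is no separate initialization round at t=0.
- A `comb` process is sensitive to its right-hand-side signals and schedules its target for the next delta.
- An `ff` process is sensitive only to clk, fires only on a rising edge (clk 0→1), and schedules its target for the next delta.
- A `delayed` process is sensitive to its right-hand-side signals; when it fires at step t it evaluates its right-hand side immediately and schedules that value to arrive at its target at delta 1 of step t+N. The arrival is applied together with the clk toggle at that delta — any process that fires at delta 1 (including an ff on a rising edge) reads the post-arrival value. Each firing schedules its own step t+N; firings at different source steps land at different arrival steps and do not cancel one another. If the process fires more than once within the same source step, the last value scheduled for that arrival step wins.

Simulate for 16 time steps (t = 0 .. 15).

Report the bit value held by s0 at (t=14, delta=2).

[bits: clk,s0,s3,s1,s2]
t=0: Δ0=01111 Δ1=11111 Δ2=11110 Δ3=10110 | 3Δ
t=1: Δ0=10110 Δ1=00110 | 1Δ
t=2: Δ0=00110 Δ1=10110 Δ2=10111 Δ3=11111 | 3Δ
t=3: Δ0=11111 Δ1=01111 | 1Δ
t=4: Δ0=01111 Δ1=11111 Δ2=11110 Δ3=10110 | 3Δ
t=5: Δ0=10110 Δ1=00100 Δ2=00000 | 2Δ
t=6: Δ0=00000 Δ1=10000 | 1Δ
t=7: Δ0=10000 Δ1=00010 Δ2=00110 | 2Δ
t=8: Δ0=00110 Δ1=10110 Δ2=10111 Δ3=11111 | 3Δ
t=9: Δ0=11111 Δ1=01111 | 1Δ
t=10: Δ0=01111 Δ1=11111 Δ2=11110 Δ3=10110 | 3Δ
t=11: Δ0=10110 Δ1=00100 Δ2=00000 | 2Δ
t=12: Δ0=00000 Δ1=10000 | 1Δ
t=13: Δ0=10000 Δ1=00010 Δ2=00110 | 2Δ
t=14: Δ0=00110 Δ1=10110 Δ2=10111 Δ3=11111 | 3Δ
t=15: Δ0=11111 Δ1=01111 | 1Δ

0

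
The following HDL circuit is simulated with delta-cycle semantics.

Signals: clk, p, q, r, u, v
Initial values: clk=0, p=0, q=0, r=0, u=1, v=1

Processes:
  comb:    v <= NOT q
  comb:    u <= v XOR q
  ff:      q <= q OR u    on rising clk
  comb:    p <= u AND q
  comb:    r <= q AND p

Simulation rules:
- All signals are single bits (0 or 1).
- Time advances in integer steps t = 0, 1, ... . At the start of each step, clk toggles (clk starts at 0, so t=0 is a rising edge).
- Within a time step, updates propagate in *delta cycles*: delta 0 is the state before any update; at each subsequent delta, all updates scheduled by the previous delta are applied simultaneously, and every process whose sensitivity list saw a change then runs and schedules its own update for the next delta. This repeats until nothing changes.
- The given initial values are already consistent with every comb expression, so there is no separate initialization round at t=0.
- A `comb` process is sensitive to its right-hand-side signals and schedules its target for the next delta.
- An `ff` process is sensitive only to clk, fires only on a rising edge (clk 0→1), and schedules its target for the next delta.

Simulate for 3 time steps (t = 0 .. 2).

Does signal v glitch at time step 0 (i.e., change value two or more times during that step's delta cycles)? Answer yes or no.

t=0 Δ0: clk=0 r=0 v=1 q=0 u=1 p=0
  Δ1: clk:0→1
  Δ2: q:0→1
  Δ3: v:1→0, u:1→0, p:0→1
  Δ4: r:0→1, u:0→1, p:1→0
  Δ5: r:1→0, p:0→1
  Δ6: r:0→1
  (6Δ to stable)
t=1 Δ0: clk=1 r=1 v=0 q=1 u=1 p=1
  Δ1: clk:1→0
  (1Δ to stable)
t=2 Δ0: clk=0 r=1 v=0 q=1 u=1 p=1
  Δ1: clk:0→1
  (1Δ to stable)

no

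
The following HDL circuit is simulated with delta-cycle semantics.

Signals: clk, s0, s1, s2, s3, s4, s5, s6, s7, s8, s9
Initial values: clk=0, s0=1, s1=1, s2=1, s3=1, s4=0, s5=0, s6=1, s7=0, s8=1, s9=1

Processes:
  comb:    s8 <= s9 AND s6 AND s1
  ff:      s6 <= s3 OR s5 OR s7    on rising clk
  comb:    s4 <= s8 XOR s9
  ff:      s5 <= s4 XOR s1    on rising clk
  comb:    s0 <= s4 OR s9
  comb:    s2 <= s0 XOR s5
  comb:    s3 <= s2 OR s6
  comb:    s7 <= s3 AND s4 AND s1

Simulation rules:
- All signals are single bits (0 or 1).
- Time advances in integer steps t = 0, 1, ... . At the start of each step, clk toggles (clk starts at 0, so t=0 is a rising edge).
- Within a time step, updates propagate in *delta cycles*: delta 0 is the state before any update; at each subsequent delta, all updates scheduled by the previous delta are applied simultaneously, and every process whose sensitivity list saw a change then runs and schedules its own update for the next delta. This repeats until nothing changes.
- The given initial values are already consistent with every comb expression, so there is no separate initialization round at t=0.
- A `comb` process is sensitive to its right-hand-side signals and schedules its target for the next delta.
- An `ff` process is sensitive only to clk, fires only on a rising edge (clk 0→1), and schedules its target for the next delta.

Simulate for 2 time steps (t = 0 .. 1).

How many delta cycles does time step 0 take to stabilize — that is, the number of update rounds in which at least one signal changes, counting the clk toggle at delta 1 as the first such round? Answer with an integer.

t=0 Δ0: s5=0 s9=1 s2=1 s3=1 s1=1 s0=1 s8=1 s4=0 s6=1 s7=0 clk=0
  Δ1: clk:0→1
  Δ2: s5:0→1
  Δ3: s2:1→0
  (3Δ to stable)
t=1 Δ0: s5=1 s9=1 s2=0 s3=1 s1=1 s0=1 s8=1 s4=0 s6=1 s7=0 clk=1
  Δ1: clk:1→0
  (1Δ to stable)

3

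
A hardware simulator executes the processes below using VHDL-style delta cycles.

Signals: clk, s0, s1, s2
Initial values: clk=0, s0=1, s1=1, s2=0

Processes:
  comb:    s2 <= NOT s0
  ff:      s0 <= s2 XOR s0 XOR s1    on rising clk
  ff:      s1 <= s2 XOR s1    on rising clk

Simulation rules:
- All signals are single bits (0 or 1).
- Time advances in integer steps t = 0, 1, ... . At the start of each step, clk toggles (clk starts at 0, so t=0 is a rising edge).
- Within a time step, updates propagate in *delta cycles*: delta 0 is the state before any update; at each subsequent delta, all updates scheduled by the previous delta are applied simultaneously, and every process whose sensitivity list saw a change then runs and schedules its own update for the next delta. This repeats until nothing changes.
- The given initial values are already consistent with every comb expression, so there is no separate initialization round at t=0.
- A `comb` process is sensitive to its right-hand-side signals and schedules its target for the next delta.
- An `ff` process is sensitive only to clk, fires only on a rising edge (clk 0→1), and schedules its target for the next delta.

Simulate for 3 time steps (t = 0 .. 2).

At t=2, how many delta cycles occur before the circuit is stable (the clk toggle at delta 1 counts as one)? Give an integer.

t0.Δ0 s0=1 clk=0 s2=0 s1=1
t0.Δ1 s0=1 clk=1 s2=0 s1=1
t0.Δ2 s0=0 clk=1 s2=0 s1=1
t0.Δ3 s0=0 clk=1 s2=1 s1=1
t1.Δ0 s0=0 clk=1 s2=1 s1=1
t1.Δ1 s0=0 clk=0 s2=1 s1=1
t2.Δ0 s0=0 clk=0 s2=1 s1=1
t2.Δ1 s0=0 clk=1 s2=1 s1=1
t2.Δ2 s0=0 clk=1 s2=1 s1=0

2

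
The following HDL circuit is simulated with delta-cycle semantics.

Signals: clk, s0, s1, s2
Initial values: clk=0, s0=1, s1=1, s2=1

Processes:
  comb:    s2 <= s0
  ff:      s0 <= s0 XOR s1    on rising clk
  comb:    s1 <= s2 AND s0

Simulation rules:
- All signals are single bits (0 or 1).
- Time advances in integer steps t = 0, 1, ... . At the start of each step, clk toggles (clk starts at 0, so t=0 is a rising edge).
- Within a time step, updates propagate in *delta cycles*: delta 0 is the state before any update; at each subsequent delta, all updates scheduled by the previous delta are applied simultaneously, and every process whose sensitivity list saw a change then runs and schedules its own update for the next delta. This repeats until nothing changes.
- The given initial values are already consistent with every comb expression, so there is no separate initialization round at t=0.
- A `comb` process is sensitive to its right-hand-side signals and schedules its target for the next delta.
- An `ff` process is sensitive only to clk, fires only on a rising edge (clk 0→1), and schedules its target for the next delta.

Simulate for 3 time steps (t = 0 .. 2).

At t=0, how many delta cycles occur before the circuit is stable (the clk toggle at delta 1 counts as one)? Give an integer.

3

t=0 Δ0: s2=1 s0=1 clk=0 s1=1
  Δ1: clk:0→1
  Δ2: s0:1→0
  Δ3: s2:1→0, s1:1→0
  (3Δ to stable)
t=1 Δ0: s2=0 s0=0 clk=1 s1=0
  Δ1: clk:1→0
  (1Δ to stable)
t=2 Δ0: s2=0 s0=0 clk=0 s1=0
  Δ1: clk:0→1
  (1Δ to stable)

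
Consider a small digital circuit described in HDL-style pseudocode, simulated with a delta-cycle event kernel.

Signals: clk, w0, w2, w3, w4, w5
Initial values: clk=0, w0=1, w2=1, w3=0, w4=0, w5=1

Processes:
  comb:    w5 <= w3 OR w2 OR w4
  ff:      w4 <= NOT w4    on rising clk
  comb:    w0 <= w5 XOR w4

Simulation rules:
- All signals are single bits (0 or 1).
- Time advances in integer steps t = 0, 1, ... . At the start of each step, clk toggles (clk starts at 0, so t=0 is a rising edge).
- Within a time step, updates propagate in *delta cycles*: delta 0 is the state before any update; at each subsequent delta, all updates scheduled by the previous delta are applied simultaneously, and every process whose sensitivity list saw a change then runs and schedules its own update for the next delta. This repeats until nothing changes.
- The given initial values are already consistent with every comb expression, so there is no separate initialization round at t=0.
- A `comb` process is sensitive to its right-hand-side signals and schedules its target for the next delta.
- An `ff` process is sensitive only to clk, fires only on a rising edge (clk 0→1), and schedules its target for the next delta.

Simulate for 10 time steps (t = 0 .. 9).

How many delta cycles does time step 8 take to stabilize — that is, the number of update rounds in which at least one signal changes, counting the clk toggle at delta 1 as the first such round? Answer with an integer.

3

[bits: clk,w4,w2,w3,w0,w5]
t=0: Δ0=001011 Δ1=101011 Δ2=111011 Δ3=111001 | 3Δ
t=1: Δ0=111001 Δ1=011001 | 1Δ
t=2: Δ0=011001 Δ1=111001 Δ2=101001 Δ3=101011 | 3Δ
t=3: Δ0=101011 Δ1=001011 | 1Δ
t=4: Δ0=001011 Δ1=101011 Δ2=111011 Δ3=111001 | 3Δ
t=5: Δ0=111001 Δ1=011001 | 1Δ
t=6: Δ0=011001 Δ1=111001 Δ2=101001 Δ3=101011 | 3Δ
t=7: Δ0=101011 Δ1=001011 | 1Δ
t=8: Δ0=001011 Δ1=101011 Δ2=111011 Δ3=111001 | 3Δ
t=9: Δ0=111001 Δ1=011001 | 1Δ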